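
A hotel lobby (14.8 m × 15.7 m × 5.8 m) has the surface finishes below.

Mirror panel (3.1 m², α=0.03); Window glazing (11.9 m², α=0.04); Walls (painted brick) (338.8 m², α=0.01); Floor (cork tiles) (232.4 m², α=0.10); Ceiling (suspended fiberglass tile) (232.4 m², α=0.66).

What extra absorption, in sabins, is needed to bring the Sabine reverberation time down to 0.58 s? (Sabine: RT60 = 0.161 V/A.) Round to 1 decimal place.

Summing Sᵢαᵢ: 0.093 + 0.476 + 3.388 + 23.240 + 153.384 → A₁ = 180.581 sabins.
V = 1347.688 m³. Required absorption A₂ = 0.161 × 1347.688 / 0.58 = 374.100 sabins.
Shortfall: 374.100 − 180.581 = 193.5 sabins.

193.5 sabins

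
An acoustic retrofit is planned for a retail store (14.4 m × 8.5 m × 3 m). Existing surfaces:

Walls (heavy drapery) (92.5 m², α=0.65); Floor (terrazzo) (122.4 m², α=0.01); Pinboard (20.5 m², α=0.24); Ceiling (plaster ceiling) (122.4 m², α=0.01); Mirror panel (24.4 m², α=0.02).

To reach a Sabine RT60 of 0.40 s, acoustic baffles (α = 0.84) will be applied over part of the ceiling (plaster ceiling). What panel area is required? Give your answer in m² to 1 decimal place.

96.2

Summing Sᵢαᵢ: 60.125 + 1.224 + 4.920 + 1.224 + 0.488 → A₁ = 67.981 sabins.
V = 367.2 m³. Target absorption A₂ = 0.161 × 367.2 / 0.40 = 147.798 sabins.
Absorption to add: 147.798 − 67.981 = 79.817 sabins.
Net gain per m²: Δα = 0.84 − 0.01 = 0.83.
Area = ΔA/Δα = 79.817/0.83 = 96.2 m².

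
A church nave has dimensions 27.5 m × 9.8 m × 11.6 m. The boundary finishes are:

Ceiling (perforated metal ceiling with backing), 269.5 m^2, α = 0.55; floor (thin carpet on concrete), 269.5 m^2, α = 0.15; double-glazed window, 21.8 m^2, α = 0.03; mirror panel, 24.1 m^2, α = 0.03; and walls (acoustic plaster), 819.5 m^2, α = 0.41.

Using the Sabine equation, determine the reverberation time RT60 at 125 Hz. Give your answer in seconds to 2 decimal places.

0.96 sec

A = Σ Sᵢαᵢ = 269.5*0.55 + 269.5*0.15 + 21.8*0.03 + 24.1*0.03 + 819.5*0.41 = 526.022 sabins.
V = 27.5·9.8·11.6 = 3126.2 m³.
Sabine: RT60 = 0.161 × 3126.2 / 526.022 = 0.96 s.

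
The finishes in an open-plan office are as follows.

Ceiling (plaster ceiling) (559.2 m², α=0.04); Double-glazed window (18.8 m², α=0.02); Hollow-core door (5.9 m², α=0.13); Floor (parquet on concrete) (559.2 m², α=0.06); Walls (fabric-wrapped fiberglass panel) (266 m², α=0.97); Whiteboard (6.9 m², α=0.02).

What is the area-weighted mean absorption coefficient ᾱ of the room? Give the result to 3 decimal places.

S = Σ Sᵢ = 559.2 + 18.8 + 5.9 + 559.2 + 266 + 6.9 = 1416.0 m².
A = 559.2×0.04 + 18.8×0.02 + 5.9×0.13 + 559.2×0.06 + 266×0.97 + 6.9×0.02 = 315.221 sabins.
ᾱ = A/S = 0.223.

0.223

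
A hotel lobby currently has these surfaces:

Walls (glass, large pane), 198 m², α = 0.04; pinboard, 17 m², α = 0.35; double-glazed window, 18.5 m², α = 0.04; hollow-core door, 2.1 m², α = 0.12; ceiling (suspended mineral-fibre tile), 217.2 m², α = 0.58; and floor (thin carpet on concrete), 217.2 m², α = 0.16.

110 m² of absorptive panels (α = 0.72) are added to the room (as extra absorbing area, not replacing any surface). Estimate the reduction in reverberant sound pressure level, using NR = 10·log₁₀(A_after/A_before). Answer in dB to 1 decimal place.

1.6 dB

Equivalent absorption area: A_before = 198*0.04 + 17*0.35 + 18.5*0.04 + 2.1*0.12 + 217.2*0.58 + 217.2*0.16 = 175.590 m².
Treatment contributes 110·0.72 = 79.200 sabins.
New total A_after = 254.790 sabins.
Reduction = 10 log₁₀(A_after/A_before) = 10 log₁₀(1.4511) = 1.6 dB.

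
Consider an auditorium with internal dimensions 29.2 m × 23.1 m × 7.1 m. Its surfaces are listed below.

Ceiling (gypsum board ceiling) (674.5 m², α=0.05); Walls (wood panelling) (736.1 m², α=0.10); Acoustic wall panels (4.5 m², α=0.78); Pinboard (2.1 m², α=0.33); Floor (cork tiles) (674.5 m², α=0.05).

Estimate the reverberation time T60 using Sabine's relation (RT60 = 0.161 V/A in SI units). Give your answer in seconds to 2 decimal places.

5.31 s

Equivalent absorption area: A = 674.5*0.05 + 736.1*0.10 + 4.5*0.78 + 2.1*0.33 + 674.5*0.05 = 145.263 m².
Room volume: 4789.092 m³.
Sabine: RT60 = 0.161 × 4789.092 / 145.263 = 5.31 s.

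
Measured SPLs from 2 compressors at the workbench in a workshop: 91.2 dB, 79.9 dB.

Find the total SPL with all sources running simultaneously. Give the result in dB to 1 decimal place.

Sum in the linear (power) domain: Σ 10^(Lᵢ/10) = 10^(91.2/10) + 10^(79.9/10) = 1.416e+09.
Combined level = 10 log₁₀(1.416e+09) = 91.5 dB.

91.5 dB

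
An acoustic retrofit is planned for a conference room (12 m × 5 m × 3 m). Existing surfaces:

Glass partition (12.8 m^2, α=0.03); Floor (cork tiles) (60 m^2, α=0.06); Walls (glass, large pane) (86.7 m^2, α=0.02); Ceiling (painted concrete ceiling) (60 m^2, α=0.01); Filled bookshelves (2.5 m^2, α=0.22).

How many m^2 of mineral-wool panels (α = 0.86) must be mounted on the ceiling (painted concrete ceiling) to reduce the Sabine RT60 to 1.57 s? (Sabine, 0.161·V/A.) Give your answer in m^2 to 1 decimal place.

Summing Sᵢαᵢ: 0.384 + 3.600 + 1.734 + 0.600 + 0.550 → A₁ = 6.868 sabins.
V = 180 m³. Target absorption A₂ = 0.161 × 180 / 1.57 = 18.459 sabins.
Absorption to add: 18.459 − 6.868 = 11.591 sabins.
Each m^2 of panel replacing the ceiling (painted concrete ceiling) adds (0.86 − 0.01) = 0.85 sabins.
Panel area = 11.591 / 0.85 = 13.6 m^2.

13.6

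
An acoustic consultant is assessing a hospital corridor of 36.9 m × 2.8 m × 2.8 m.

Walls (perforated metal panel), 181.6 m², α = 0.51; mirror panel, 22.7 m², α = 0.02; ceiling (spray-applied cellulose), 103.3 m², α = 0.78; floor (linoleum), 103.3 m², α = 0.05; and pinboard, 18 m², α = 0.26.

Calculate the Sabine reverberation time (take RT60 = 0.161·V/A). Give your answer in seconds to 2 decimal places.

0.25 s

A = Σ Sᵢαᵢ = 181.6×0.51 + 22.7×0.02 + 103.3×0.78 + 103.3×0.05 + 18×0.26 = 183.489 sabins.
V = 36.9·2.8·2.8 = 289.296 m³.
RT60 = 0.161 · V / A = 0.161 × 289.296 / 183.489 = 0.25 s.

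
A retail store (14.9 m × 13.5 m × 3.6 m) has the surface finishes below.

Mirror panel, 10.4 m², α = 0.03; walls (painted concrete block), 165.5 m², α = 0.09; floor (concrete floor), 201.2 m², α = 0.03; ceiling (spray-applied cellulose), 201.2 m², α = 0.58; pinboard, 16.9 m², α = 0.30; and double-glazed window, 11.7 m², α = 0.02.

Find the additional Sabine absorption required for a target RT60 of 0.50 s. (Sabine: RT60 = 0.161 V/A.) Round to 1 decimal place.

A₁ = Σ Sᵢαᵢ = 10.4*0.03 + 165.5*0.09 + 201.2*0.03 + 201.2*0.58 + 16.9*0.30 + 11.7*0.02 = 143.243 sabins.
V = 724.14 m³. Required absorption A₂ = 0.161 × 724.14 / 0.50 = 233.173 sabins.
Additional absorption ΔA = 233.173 − 143.243 = 89.9 sabins.

89.9 sabins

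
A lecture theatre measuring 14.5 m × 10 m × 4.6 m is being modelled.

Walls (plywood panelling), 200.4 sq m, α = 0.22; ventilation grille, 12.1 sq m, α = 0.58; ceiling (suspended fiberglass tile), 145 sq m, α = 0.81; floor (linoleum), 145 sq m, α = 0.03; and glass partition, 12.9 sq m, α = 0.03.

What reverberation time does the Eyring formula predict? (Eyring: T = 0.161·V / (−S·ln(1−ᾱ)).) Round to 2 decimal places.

0.51 s

Total surface area S = 200.4 + 12.1 + 145 + 145 + 12.9 = 515.4 sq m.
Absorption A = 200.4×0.22 + 12.1×0.58 + 145×0.81 + 145×0.03 + 12.9×0.03 = 173.293 sabins.
Mean coefficient ᾱ = A/S = 0.3362.
−S·ln(1−ᾱ) = −515.4 × ln(1 − 0.3362) = 211.198.
V = 14.5 × 10 × 4.6 = 667 m³.
T = 0.161·V/[−S·ln(1−ᾱ)] = 0.161·667/211.198 = 0.51 s.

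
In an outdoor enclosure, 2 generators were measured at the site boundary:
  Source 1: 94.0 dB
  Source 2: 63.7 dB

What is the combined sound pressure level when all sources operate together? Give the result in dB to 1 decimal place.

94.0 dB

Σ 10^(Lᵢ/10) = 2.514e+09.
Back to dB: 10·log₁₀ Σ = 94.0 dB.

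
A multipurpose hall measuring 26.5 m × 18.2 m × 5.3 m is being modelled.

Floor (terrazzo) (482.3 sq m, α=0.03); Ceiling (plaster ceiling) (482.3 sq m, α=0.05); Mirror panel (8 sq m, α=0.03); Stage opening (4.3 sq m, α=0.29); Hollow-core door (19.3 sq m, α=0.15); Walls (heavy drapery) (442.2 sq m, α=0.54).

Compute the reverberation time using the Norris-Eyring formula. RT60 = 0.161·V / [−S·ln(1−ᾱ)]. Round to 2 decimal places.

S = Σ Sᵢ = 1438.4 sq m.
Absorption A = 482.3×0.03 + 482.3×0.05 + 8×0.03 + 4.3×0.29 + 19.3×0.15 + 442.2×0.54 = 281.754 sabins.
ᾱ = 281.754 / 1438.4 = 0.1959.
−S·ln(1−ᾱ) = −1438.4 × ln(1 − 0.1959) = 313.617.
V = 26.5 × 18.2 × 5.3 = 2556.19 m³.
RT60 = 0.161 × 2556.19 / 313.617 = 1.31 s.

1.31 s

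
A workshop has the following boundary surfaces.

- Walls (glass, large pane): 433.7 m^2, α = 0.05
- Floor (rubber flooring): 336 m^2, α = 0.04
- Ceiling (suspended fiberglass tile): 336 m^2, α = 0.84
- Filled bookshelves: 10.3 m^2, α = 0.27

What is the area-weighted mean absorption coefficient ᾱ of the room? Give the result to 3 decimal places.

S = Σ Sᵢ = 433.7 + 336 + 336 + 10.3 = 1116.0 m^2.
Σ(Sᵢαᵢ) = 433.7*0.05 + 336*0.04 + 336*0.84 + 10.3*0.27 = 320.146.
ᾱ = A/S = 0.287.

0.287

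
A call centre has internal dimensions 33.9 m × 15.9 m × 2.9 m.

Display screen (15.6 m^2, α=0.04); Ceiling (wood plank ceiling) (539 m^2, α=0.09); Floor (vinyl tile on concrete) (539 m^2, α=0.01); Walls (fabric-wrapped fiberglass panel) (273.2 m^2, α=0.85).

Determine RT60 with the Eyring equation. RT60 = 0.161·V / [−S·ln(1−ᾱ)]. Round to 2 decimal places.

S = Σ Sᵢ = 1366.8 m^2.
Absorption A = 15.6×0.04 + 539×0.09 + 539×0.01 + 273.2×0.85 = 286.744 sabins.
ᾱ = 286.744 / 1366.8 = 0.2098.
Eyring denominator: −S ln(1−ᾱ) = 321.839.
V = 33.9 × 15.9 × 2.9 = 1563.129 m³.
RT60 = 0.161 × 1563.129 / 321.839 = 0.78 s.

0.78 s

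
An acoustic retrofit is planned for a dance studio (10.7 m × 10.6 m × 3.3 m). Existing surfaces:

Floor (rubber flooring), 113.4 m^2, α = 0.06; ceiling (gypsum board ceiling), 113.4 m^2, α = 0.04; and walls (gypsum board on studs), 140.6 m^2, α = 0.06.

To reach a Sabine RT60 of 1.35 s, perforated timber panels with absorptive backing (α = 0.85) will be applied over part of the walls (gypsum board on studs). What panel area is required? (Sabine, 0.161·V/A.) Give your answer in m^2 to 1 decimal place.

Total absorption A₁ = 113.4*0.06 + 113.4*0.04 + 140.6*0.06
  = 6.804 + 4.536 + 8.436 = 19.776 m^2 sabins.
V = 374.286 m³. Target absorption A₂ = 0.161 × 374.286 / 1.35 = 44.637 sabins.
ΔA needed = 44.637 − 19.776 = 24.861 sabins.
Net gain per m^2: Δα = 0.85 − 0.06 = 0.79.
Panel area = 24.861 / 0.79 = 31.5 m^2.

31.5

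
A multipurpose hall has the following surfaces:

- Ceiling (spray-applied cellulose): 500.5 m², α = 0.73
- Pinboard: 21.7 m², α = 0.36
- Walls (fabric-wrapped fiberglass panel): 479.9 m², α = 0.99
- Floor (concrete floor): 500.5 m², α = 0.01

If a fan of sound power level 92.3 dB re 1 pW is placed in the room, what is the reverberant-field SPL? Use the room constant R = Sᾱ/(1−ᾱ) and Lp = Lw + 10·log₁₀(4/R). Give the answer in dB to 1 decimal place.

65.4 dB

A = 853.283 sabins; S = 1502.6 m².
ᾱ = 853.283/1502.6 = 0.5679; R = Sᾱ/(1−ᾱ) = 853.283/(1−0.5679) = 1974.735 m².
Lp = Lw + 10 log₁₀(4/R) = 92.3 -26.93 = 65.4 dB.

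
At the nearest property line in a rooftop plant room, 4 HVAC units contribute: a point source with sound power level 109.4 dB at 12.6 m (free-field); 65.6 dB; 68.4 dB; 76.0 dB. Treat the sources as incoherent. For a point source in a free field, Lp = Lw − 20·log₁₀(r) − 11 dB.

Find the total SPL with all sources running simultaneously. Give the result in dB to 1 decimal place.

79.7 dB

Source at 12.6 m: Lp = 109.4 − 20·log₁₀(12.6) − 11 = 76.4 dB.
Σ 10^(Lᵢ/10) = 9.401e+07.
Back to dB: 10·log₁₀ Σ = 79.7 dB.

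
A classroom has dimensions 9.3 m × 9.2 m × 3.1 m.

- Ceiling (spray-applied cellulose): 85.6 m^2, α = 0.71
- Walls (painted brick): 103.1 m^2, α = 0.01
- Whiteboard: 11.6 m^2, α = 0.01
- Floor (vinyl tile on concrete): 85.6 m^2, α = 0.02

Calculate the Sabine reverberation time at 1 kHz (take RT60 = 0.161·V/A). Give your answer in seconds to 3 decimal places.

0.671 s

Total absorption A = 85.6·0.71 + 103.1·0.01 + 11.6·0.01 + 85.6·0.02
  = 60.776 + 1.031 + 0.116 + 1.712 = 63.635 m^2 sabins.
V = 9.3·9.2·3.1 = 265.236 m³.
RT60 = 0.161 · V / A = 0.161 × 265.236 / 63.635 = 0.671 s.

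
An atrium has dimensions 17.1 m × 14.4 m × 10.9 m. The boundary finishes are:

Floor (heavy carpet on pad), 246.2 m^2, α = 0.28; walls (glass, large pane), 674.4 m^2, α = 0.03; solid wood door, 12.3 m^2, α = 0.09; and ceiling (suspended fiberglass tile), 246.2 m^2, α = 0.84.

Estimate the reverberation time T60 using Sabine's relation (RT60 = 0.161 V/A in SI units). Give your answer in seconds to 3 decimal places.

Summing Sᵢαᵢ: 68.936 + 20.232 + 1.107 + 206.808 → A = 297.083 sabins.
Volume V = 17.1 × 14.4 × 10.9 = 2684.016 m³.
RT60 = 0.161 · V / A = 0.161 × 2684.016 / 297.083 = 1.455 s.

1.455 seconds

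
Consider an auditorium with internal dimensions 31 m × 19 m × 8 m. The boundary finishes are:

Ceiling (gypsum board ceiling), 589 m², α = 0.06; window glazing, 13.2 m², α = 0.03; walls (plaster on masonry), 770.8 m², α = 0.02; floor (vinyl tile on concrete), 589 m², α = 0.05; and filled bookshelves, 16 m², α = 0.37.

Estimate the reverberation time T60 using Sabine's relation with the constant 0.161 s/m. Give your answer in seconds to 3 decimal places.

8.768 s

Summing Sᵢαᵢ: 35.340 + 0.396 + 15.416 + 29.450 + 5.920 → A = 86.522 sabins.
Volume V = 31 × 19 × 8 = 4712 m³.
Sabine: RT60 = 0.161 × 4712 / 86.522 = 8.768 s.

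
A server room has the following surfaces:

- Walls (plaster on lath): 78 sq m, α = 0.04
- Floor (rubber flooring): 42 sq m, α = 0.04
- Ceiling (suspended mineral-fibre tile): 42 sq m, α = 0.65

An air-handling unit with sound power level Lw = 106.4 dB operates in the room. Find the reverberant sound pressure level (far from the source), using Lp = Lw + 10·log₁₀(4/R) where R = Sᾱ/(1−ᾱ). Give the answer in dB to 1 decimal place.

96.4 dB

A = 32.100 sabins; S = 162.0 sq m.
ᾱ = 32.100/162.0 = 0.1981; R = Sᾱ/(1−ᾱ) = 32.100/(1−0.1981) = 40.030 sq m.
Lp = Lw + 10 log₁₀(4/R) = 106.4 -10.00 = 96.4 dB.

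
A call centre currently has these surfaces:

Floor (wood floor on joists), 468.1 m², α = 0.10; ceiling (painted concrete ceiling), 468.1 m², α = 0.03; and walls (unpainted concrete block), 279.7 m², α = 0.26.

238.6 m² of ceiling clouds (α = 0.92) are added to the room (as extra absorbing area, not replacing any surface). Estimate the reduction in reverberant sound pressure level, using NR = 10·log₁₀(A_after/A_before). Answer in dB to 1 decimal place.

4.2 dB

Total absorption A_before = 468.1*0.10 + 468.1*0.03 + 279.7*0.26
  = 46.810 + 14.043 + 72.722 = 133.575 m² sabins.
Treatment contributes 238.6·0.92 = 219.512 sabins.
New total A_after = 353.087 sabins.
Reduction = 10 log₁₀(A_after/A_before) = 10 log₁₀(2.6434) = 4.2 dB.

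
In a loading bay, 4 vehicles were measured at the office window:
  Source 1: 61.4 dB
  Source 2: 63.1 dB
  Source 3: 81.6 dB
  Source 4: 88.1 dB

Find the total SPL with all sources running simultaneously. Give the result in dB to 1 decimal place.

89.0 dB

Converting to relative power and adding: 10^(61.4/10) + 10^(63.1/10) + 10^(81.6/10) + 10^(88.1/10) = 7.936e+08.
Combined level = 10 log₁₀(7.936e+08) = 89.0 dB.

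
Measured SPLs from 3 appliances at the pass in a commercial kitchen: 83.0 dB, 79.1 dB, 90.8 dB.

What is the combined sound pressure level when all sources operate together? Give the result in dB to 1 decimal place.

Sum in the linear (power) domain: Σ 10^(Lᵢ/10) = 10^(83.0/10) + 10^(79.1/10) + 10^(90.8/10) = 1.483e+09.
Combined level = 10 log₁₀(1.483e+09) = 91.7 dB.

91.7 dB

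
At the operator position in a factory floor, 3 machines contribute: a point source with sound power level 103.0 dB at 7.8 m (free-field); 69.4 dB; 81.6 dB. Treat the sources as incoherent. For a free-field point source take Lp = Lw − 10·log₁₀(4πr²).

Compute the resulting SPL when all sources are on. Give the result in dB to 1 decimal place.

Source at 7.8 m: Lp = 103.0 − 10·log₁₀(4π·7.8²) = 103.0 − 10·log₁₀(764.538) = 74.2 dB.
Sum in the linear (power) domain: Σ 10^(Lᵢ/10) = 10^(74.2/10) + 10^(69.4/10) + 10^(81.6/10) = 1.796e+08.
Back to dB: 10·log₁₀ Σ = 82.5 dB.

82.5 dB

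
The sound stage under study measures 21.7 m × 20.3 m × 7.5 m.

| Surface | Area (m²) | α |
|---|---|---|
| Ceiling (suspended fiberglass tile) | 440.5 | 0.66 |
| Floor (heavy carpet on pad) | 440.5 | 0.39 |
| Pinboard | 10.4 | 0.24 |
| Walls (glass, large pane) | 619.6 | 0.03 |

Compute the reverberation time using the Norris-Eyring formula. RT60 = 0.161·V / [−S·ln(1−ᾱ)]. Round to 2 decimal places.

0.91 seconds

Total surface area S = 440.5 + 440.5 + 10.4 + 619.6 = 1511.0 m².
Absorption A = 440.5·0.66 + 440.5·0.39 + 10.4·0.24 + 619.6·0.03 = 483.609 sabins.
ᾱ = 483.609 / 1511.0 = 0.3201.
Eyring denominator: −S ln(1−ᾱ) = 582.958.
V = 21.7 × 20.3 × 7.5 = 3303.825 m³.
T = 0.161·V/[−S·ln(1−ᾱ)] = 0.161·3303.825/582.958 = 0.91 s.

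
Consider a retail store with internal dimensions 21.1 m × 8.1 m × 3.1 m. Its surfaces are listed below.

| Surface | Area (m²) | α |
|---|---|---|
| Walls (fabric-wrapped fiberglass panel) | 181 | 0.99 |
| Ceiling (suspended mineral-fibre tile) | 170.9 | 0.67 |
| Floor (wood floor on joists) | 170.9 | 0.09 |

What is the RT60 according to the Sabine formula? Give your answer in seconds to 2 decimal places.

0.28 seconds

Total absorption A = 181×0.99 + 170.9×0.67 + 170.9×0.09
  = 179.190 + 114.503 + 15.381 = 309.074 m² sabins.
Room volume: 529.821 m³.
T = 0.161 V/A = 0.161·529.821/309.074 = 0.28 s.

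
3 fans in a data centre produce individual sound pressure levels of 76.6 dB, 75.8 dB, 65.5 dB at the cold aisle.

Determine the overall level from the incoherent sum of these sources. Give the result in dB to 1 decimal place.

79.4 dB

Sum in the linear (power) domain: Σ 10^(Lᵢ/10) = 10^(76.6/10) + 10^(75.8/10) + 10^(65.5/10) = 8.728e+07.
L_total = 10·log₁₀(8.728e+07) = 79.4 dB.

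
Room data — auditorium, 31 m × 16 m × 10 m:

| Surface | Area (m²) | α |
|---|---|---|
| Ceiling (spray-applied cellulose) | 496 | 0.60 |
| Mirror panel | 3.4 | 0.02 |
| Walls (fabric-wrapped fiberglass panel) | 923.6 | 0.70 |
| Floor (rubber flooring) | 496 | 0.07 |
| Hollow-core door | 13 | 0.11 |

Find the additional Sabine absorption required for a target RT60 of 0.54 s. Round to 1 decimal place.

498.5 sabins

Equivalent absorption area: A₁ = 496×0.60 + 3.4×0.02 + 923.6×0.70 + 496×0.07 + 13×0.11 = 980.338 m².
Target A₂ = 0.161·4960/0.54 = 1478.815 sabins (V = 4960 m³).
ΔA = A₂ − A₁ = 1478.815 − 980.338 = 498.5 sabins.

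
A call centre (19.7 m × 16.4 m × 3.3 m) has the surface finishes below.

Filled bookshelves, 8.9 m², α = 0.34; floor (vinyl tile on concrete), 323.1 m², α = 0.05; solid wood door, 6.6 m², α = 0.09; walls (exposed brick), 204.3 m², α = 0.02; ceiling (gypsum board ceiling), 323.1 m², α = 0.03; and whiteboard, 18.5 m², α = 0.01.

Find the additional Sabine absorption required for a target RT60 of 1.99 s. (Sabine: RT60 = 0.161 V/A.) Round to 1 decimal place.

A₁ = Σ Sᵢαᵢ = 8.9×0.34 + 323.1×0.05 + 6.6×0.09 + 204.3×0.02 + 323.1×0.03 + 18.5×0.01 = 33.739 sabins.
V = 1066.164 m³. Required absorption A₂ = 0.161 × 1066.164 / 1.99 = 86.257 sabins.
ΔA = A₂ − A₁ = 86.257 − 33.739 = 52.5 sabins.

52.5 sabins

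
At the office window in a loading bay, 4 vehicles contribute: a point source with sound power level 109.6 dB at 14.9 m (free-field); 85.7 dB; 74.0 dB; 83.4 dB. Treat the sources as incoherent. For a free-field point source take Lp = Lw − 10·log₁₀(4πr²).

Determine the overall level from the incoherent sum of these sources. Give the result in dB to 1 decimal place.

Source at 14.9 m: Lp = 109.6 − 10·log₁₀(4π·14.9²) = 109.6 − 10·log₁₀(2789.860) = 75.1 dB.
Σ 10^(Lᵢ/10) = 6.478e+08.
Back to dB: 10·log₁₀ Σ = 88.1 dB.

88.1 dB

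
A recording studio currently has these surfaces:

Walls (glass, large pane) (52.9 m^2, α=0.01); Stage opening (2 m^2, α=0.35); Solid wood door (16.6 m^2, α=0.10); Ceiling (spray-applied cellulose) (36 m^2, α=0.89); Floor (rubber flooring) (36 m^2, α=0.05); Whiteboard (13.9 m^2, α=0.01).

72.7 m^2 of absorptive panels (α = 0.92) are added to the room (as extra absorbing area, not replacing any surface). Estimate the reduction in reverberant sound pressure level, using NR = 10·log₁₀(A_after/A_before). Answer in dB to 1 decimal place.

4.5 dB

Summing Sᵢαᵢ: 0.529 + 0.700 + 1.660 + 32.040 + 1.800 + 0.139 → A_before = 36.868 sabins.
Treatment contributes 72.7·0.92 = 66.884 sabins.
New total A_after = 103.752 sabins.
NR = 10·log₁₀(103.752/36.868) = 4.5 dB.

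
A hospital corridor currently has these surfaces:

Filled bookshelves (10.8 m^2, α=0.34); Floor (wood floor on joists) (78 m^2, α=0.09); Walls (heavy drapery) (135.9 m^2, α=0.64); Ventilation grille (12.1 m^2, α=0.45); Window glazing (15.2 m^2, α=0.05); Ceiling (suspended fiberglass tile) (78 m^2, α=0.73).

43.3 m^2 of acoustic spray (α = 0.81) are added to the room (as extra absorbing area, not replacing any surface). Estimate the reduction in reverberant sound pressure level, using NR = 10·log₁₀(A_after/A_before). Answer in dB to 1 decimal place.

A_before = Σ Sᵢαᵢ = 10.8·0.34 + 78·0.09 + 135.9·0.64 + 12.1·0.45 + 15.2·0.05 + 78·0.73 = 160.813 sabins.
Added absorption = 43.3 × 0.81 = 35.073 sabins.
A_after = 160.813 + 35.073 = 195.886 sabins.
NR = 10·log₁₀(195.886/160.813) = 0.9 dB.

0.9 dB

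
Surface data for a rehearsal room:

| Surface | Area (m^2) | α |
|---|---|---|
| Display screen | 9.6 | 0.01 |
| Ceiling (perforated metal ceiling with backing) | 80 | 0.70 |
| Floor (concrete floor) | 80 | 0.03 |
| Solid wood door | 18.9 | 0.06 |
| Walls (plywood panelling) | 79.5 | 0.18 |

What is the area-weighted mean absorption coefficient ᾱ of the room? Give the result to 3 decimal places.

0.276

S = Σ Sᵢ = 9.6 + 80 + 80 + 18.9 + 79.5 = 268.0 m^2.
A = 9.6×0.01 + 80×0.70 + 80×0.03 + 18.9×0.06 + 79.5×0.18 = 73.940 sabins.
ᾱ = A/S = 0.276.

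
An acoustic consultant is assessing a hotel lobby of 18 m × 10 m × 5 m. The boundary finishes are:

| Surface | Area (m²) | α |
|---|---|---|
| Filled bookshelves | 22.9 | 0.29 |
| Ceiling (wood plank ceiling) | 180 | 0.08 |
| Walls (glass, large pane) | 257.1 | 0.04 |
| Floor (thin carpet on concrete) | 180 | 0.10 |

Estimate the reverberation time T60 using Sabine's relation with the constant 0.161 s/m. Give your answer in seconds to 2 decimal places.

Equivalent absorption area: A = 22.9*0.29 + 180*0.08 + 257.1*0.04 + 180*0.10 = 49.325 m².
V = 18·10·5 = 900 m³.
Sabine: RT60 = 0.161 × 900 / 49.325 = 2.94 s.

2.94 seconds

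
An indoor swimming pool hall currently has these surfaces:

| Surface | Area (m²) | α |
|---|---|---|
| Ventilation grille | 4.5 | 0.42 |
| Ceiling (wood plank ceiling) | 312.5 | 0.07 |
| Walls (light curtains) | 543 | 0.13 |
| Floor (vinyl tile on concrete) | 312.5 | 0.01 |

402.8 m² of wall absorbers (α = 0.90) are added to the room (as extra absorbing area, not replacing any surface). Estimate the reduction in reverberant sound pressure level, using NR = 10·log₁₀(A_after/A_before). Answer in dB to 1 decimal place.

6.7 dB

Summing Sᵢαᵢ: 1.890 + 21.875 + 70.590 + 3.125 → A_before = 97.480 sabins.
Treatment contributes 402.8·0.90 = 362.520 sabins.
New total A_after = 460.000 sabins.
NR = 10·log₁₀(460.000/97.480) = 6.7 dB.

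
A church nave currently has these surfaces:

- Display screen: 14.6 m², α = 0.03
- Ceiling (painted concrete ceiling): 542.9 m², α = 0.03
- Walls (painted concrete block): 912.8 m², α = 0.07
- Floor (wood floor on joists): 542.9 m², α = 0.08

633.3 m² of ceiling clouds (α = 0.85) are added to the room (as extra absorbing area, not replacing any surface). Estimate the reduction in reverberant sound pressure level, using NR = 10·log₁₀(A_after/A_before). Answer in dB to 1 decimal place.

7.3 dB

A_before = Σ Sᵢαᵢ = 14.6×0.03 + 542.9×0.03 + 912.8×0.07 + 542.9×0.08 = 124.053 sabins.
Treatment contributes 633.3·0.85 = 538.305 sabins.
A_after = 124.053 + 538.305 = 662.358 sabins.
Reduction = 10 log₁₀(A_after/A_before) = 10 log₁₀(5.3393) = 7.3 dB.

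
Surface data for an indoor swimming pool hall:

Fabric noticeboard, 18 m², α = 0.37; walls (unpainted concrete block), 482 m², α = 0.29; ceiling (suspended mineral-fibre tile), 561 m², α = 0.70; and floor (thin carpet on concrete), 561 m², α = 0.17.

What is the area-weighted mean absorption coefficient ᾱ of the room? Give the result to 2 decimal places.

0.39

Total surface area S = 1622.0 m².
Σ(Sᵢαᵢ) = 18·0.37 + 482·0.29 + 561·0.70 + 561·0.17 = 634.510.
ᾱ = A/S = 0.39.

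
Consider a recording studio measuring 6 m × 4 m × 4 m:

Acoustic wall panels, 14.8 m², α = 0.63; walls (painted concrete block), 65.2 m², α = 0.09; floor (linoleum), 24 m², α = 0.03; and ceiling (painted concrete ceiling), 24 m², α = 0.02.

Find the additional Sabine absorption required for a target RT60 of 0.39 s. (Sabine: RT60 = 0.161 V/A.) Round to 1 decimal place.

23.2 sabins

Summing Sᵢαᵢ: 9.324 + 5.868 + 0.720 + 0.480 → A₁ = 16.392 sabins.
For T = 0.39 s, need A₂ = 0.161·V/T = 0.161·96/0.39 = 39.631 sabins.
Additional absorption ΔA = 39.631 − 16.392 = 23.2 sabins.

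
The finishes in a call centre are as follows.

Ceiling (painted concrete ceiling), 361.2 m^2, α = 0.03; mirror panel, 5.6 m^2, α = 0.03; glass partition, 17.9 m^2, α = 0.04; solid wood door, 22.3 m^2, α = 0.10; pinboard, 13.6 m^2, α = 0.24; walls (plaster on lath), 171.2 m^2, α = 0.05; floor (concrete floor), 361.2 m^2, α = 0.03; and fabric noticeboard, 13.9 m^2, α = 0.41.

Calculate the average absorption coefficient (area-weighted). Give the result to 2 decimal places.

Total surface area S = 966.9 m^2.
Weighted sum Σ Sα = 42.309.
ᾱ = 42.309 / 966.9 = 0.04.

0.04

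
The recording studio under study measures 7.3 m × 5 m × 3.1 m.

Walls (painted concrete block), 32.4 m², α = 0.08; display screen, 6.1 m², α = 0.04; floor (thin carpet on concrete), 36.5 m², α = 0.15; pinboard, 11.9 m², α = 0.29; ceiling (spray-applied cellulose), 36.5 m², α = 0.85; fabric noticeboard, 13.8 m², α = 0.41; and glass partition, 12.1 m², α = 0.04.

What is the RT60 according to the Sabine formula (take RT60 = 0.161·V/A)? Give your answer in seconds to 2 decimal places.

Equivalent absorption area: A = 32.4×0.08 + 6.1×0.04 + 36.5×0.15 + 11.9×0.29 + 36.5×0.85 + 13.8×0.41 + 12.1×0.04 = 48.929 m².
Room volume: 113.15 m³.
T = 0.161 V/A = 0.161·113.15/48.929 = 0.37 s.

0.37 seconds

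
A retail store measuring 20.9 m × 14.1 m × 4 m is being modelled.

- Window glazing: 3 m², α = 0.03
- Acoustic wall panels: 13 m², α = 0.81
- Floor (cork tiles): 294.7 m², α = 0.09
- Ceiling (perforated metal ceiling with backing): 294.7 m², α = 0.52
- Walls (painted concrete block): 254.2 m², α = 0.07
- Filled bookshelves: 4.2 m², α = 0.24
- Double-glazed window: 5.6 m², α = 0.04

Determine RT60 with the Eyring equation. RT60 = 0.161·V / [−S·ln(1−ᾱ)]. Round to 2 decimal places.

0.79 sec

Total surface area S = 3 + 13 + 294.7 + 294.7 + 254.2 + 4.2 + 5.6 = 869.4 m².
Absorption A = 3×0.03 + 13×0.81 + 294.7×0.09 + 294.7×0.52 + 254.2×0.07 + 4.2×0.24 + 5.6×0.04 = 209.413 sabins.
ᾱ = 209.413 / 869.4 = 0.2409.
−S·ln(1−ᾱ) = −869.4 × ln(1 − 0.2409) = 239.626.
V = 20.9 × 14.1 × 4 = 1178.76 m³.
T = 0.161·V/[−S·ln(1−ᾱ)] = 0.161·1178.76/239.626 = 0.79 s.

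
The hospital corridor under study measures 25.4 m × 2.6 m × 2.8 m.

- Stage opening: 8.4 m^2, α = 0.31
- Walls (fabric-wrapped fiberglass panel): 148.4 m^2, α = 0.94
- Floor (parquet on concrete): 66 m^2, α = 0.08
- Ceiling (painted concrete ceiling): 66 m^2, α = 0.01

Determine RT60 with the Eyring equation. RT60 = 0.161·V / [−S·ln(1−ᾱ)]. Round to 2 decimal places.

0.14 s

S = Σ Sᵢ = 288.8 m^2.
Absorption A = 8.4·0.31 + 148.4·0.94 + 66·0.08 + 66·0.01 = 148.040 sabins.
Mean coefficient ᾱ = A/S = 0.5126.
Eyring denominator: −S ln(1−ᾱ) = 207.552.
V = 25.4 × 2.6 × 2.8 = 184.912 m³.
RT60 = 0.161 × 184.912 / 207.552 = 0.14 s.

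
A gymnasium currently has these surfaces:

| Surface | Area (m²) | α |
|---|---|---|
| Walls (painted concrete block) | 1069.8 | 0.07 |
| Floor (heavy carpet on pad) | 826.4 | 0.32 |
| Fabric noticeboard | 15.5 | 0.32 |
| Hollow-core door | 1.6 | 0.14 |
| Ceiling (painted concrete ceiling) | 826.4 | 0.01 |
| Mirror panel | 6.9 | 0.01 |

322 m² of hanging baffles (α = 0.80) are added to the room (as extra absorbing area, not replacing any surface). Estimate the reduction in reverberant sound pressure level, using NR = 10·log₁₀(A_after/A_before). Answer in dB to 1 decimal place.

2.4 dB

Total absorption A_before = 1069.8·0.07 + 826.4·0.32 + 15.5·0.32 + 1.6·0.14 + 826.4·0.01 + 6.9·0.01
  = 74.886 + 264.448 + 4.960 + 0.224 + 8.264 + 0.069 = 352.851 m² sabins.
Added absorption = 322 × 0.80 = 257.600 sabins.
New total A_after = 610.451 sabins.
NR = 10·log₁₀(610.451/352.851) = 2.4 dB.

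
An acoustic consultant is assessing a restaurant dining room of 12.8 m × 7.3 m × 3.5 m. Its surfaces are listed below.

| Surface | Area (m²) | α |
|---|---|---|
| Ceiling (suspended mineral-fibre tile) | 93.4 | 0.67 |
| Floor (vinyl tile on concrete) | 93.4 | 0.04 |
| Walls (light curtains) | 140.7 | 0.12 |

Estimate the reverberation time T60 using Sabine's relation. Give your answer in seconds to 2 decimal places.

Summing Sᵢαᵢ: 62.578 + 3.736 + 16.884 → A = 83.198 sabins.
V = 12.8·7.3·3.5 = 327.04 m³.
T = 0.161 V/A = 0.161·327.04/83.198 = 0.63 s.

0.63 s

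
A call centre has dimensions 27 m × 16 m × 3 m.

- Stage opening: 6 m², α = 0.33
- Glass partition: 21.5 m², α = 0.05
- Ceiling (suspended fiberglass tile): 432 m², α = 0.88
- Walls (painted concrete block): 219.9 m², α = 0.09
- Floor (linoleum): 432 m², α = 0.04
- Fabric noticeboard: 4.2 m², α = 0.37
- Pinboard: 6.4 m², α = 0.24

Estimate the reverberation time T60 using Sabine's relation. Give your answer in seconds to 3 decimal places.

0.493 s

Total absorption A = 6×0.33 + 21.5×0.05 + 432×0.88 + 219.9×0.09 + 432×0.04 + 4.2×0.37 + 6.4×0.24
  = 1.980 + 1.075 + 380.160 + 19.791 + 17.280 + 1.554 + 1.536 = 423.376 m² sabins.
V = 27·16·3 = 1296 m³.
T = 0.161 V/A = 0.161·1296/423.376 = 0.493 s.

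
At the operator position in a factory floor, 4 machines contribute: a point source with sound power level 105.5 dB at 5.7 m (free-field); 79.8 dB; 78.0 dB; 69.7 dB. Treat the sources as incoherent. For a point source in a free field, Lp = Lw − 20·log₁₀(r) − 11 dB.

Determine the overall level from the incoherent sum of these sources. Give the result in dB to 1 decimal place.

Source at 5.7 m: Lp = 105.5 − 20·log₁₀(5.7) − 11 = 79.4 dB.
Σ 10^(Lᵢ/10) = 2.55e+08.
L_total = 10·log₁₀(2.55e+08) = 84.1 dB.

84.1 dB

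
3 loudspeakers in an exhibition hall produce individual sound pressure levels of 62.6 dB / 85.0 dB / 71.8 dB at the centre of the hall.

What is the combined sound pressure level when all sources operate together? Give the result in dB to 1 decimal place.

Converting to relative power and adding: 10^(62.6/10) + 10^(85.0/10) + 10^(71.8/10) = 3.332e+08.
Back to dB: 10·log₁₀ Σ = 85.2 dB.

85.2 dB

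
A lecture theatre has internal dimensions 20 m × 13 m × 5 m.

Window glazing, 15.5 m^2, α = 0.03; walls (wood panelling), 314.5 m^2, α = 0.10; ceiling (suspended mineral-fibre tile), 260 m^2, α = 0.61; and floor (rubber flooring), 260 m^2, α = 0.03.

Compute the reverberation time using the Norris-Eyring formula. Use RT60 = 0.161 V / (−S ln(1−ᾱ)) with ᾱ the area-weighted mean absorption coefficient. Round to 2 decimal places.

0.93 seconds

Total surface area S = 15.5 + 314.5 + 260 + 260 = 850.0 m^2.
Absorption A = 15.5·0.03 + 314.5·0.10 + 260·0.61 + 260·0.03 = 198.315 sabins.
ᾱ = 198.315 / 850.0 = 0.2333.
Eyring denominator: −S ln(1−ᾱ) = 225.811.
V = 20 × 13 × 5 = 1300 m³.
T = 0.161·V/[−S·ln(1−ᾱ)] = 0.161·1300/225.811 = 0.93 s.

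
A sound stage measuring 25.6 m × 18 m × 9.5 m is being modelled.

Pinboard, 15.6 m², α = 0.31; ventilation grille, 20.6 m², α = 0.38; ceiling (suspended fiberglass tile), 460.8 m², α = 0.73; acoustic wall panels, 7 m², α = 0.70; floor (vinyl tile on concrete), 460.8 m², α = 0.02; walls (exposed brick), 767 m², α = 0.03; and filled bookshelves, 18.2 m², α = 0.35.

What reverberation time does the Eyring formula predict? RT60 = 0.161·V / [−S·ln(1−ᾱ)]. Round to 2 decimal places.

1.59 s

Total surface area S = 15.6 + 20.6 + 460.8 + 7 + 460.8 + 767 + 18.2 = 1750.0 m².
Σ(Sᵢαᵢ) = 15.6×0.31 + 20.6×0.38 + 460.8×0.73 + 7×0.70 + 460.8×0.02 + 767×0.03 + 18.2×0.35 = 392.544.
ᾱ = 392.544 / 1750.0 = 0.2243.
−S·ln(1−ᾱ) = −1750.0 × ln(1 − 0.2243) = 444.482.
V = 25.6 × 18 × 9.5 = 4377.6 m³.
RT60 = 0.161 × 4377.6 / 444.482 = 1.59 s.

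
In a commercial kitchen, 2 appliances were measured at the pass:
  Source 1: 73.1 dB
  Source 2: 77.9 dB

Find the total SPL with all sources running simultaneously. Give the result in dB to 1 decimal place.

Σ 10^(Lᵢ/10) = 8.208e+07.
Combined level = 10 log₁₀(8.208e+07) = 79.1 dB.

79.1 dB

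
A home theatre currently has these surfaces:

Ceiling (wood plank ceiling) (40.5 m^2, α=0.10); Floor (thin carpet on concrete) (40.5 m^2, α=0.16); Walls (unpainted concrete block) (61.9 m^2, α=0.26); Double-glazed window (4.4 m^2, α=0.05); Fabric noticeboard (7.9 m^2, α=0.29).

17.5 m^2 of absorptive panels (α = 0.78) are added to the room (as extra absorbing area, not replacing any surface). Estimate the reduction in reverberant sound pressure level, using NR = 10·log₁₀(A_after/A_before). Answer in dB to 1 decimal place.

1.7 dB

Equivalent absorption area: A_before = 40.5×0.10 + 40.5×0.16 + 61.9×0.26 + 4.4×0.05 + 7.9×0.29 = 29.135 m^2.
Added absorption = 17.5 × 0.78 = 13.650 sabins.
A_after = 29.135 + 13.650 = 42.785 sabins.
Reduction = 10 log₁₀(A_after/A_before) = 10 log₁₀(1.4685) = 1.7 dB.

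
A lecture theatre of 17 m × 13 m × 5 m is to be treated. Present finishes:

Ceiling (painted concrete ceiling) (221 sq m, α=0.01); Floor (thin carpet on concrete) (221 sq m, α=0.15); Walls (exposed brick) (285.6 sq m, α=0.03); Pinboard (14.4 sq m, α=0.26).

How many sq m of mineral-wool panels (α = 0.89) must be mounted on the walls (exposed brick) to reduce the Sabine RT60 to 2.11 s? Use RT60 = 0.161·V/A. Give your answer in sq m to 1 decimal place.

42.6

Summing Sᵢαᵢ: 2.210 + 33.150 + 8.568 + 3.744 → A₁ = 47.672 sabins.
Required A₂ = 0.161·1105/2.11 = 84.315 sabins.
Absorption to add: 84.315 − 47.672 = 36.643 sabins.
Net gain per sq m: Δα = 0.89 − 0.03 = 0.86.
Area = ΔA/Δα = 36.643/0.86 = 42.6 sq m.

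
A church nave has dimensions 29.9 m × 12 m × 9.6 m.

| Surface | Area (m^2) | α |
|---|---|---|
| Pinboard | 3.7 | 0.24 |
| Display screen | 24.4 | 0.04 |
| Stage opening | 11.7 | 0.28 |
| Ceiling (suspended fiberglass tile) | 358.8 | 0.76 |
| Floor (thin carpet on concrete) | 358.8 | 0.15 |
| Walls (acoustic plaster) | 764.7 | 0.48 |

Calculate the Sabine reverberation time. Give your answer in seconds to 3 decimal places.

A = Σ Sᵢαᵢ = 3.7·0.24 + 24.4·0.04 + 11.7·0.28 + 358.8·0.76 + 358.8·0.15 + 764.7·0.48 = 698.704 sabins.
Room volume: 3444.48 m³.
Sabine: RT60 = 0.161 × 3444.48 / 698.704 = 0.794 s.

0.794 s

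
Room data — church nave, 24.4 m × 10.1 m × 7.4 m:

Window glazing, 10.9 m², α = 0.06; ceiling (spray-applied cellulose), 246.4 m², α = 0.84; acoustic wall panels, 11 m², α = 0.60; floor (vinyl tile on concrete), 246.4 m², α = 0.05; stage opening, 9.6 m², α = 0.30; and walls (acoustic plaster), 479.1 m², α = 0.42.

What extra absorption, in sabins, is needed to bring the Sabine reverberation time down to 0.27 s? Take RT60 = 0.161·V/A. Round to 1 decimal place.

Equivalent absorption area: A₁ = 10.9*0.06 + 246.4*0.84 + 11*0.60 + 246.4*0.05 + 9.6*0.30 + 479.1*0.42 = 430.652 m².
For T = 0.27 s, need A₂ = 0.161·V/T = 0.161·1823.656/0.27 = 1087.439 sabins.
ΔA = A₂ − A₁ = 1087.439 − 430.652 = 656.8 sabins.

656.8 sabins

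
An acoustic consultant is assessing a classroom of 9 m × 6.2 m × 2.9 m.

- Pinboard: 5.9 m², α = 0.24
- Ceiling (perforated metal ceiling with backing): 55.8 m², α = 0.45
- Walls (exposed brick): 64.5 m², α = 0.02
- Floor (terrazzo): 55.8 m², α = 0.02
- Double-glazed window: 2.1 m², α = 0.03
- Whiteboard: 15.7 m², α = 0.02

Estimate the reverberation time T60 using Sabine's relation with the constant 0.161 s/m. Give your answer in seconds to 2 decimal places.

A = Σ Sᵢαᵢ = 5.9*0.24 + 55.8*0.45 + 64.5*0.02 + 55.8*0.02 + 2.1*0.03 + 15.7*0.02 = 29.309 sabins.
Room volume: 161.82 m³.
RT60 = 0.161 · V / A = 0.161 × 161.82 / 29.309 = 0.89 s.

0.89 seconds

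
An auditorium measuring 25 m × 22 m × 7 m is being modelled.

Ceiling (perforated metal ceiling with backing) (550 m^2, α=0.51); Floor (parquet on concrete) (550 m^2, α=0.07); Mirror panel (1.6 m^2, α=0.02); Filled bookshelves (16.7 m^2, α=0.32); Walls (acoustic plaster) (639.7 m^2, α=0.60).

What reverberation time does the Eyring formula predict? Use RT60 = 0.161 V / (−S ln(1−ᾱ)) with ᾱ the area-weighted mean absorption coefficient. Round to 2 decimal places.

S = Σ Sᵢ = 1758.0 m^2.
Σ(Sᵢαᵢ) = 550·0.51 + 550·0.07 + 1.6·0.02 + 16.7·0.32 + 639.7·0.60 = 708.196.
Mean coefficient ᾱ = A/S = 0.4028.
−S·ln(1−ᾱ) = −1758.0 × ln(1 − 0.4028) = 906.255.
V = 25 × 22 × 7 = 3850 m³.
T = 0.161·V/[−S·ln(1−ᾱ)] = 0.161·3850/906.255 = 0.68 s.

0.68 s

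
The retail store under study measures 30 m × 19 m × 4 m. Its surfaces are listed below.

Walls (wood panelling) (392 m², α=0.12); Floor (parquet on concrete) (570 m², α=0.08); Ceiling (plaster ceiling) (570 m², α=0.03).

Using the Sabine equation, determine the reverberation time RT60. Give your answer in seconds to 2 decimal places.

3.34 seconds

Summing Sᵢαᵢ: 47.040 + 45.600 + 17.100 → A = 109.740 sabins.
V = 30·19·4 = 2280 m³.
T = 0.161 V/A = 0.161·2280/109.740 = 3.34 s.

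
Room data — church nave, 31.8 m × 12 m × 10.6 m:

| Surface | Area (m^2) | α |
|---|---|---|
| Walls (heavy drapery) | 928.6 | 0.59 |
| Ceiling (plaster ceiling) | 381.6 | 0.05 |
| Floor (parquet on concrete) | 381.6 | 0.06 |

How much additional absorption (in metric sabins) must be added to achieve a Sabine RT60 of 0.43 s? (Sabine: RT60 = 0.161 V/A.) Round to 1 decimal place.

924.7 sabins

A₁ = Σ Sᵢαᵢ = 928.6×0.59 + 381.6×0.05 + 381.6×0.06 = 589.850 sabins.
For T = 0.43 s, need A₂ = 0.161·V/T = 0.161·4044.96/0.43 = 1514.508 sabins.
ΔA = A₂ − A₁ = 1514.508 − 589.850 = 924.7 sabins.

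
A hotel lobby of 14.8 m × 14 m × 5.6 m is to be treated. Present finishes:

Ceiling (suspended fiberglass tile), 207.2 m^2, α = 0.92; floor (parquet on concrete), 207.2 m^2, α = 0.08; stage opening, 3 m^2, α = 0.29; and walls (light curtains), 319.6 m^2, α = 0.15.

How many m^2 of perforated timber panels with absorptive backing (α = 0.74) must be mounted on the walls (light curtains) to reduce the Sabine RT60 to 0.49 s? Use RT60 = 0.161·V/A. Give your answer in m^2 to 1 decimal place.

212.3

Equivalent absorption area: A₁ = 207.2·0.92 + 207.2·0.08 + 3·0.29 + 319.6·0.15 = 256.010 m^2.
V = 1160.32 m³. Target absorption A₂ = 0.161 × 1160.32 / 0.49 = 381.248 sabins.
ΔA needed = 381.248 − 256.010 = 125.238 sabins.
Each m^2 of panel replacing the walls (light curtains) adds (0.74 − 0.15) = 0.59 sabins.
Panel area = 125.238 / 0.59 = 212.3 m^2.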